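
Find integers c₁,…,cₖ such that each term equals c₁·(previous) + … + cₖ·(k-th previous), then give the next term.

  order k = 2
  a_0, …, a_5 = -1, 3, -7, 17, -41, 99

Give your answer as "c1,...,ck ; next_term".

-2,1 ; -239

  a_2 = -2·3 + 1·-1 = -7
  a_3 = -2·-7 + 1·3 = 17
  a_4 = -2·17 + 1·-7 = -41
  a_5 = -2·-41 + 1·17 = 99
  a_6 = -2·99 + 1·-41 = -239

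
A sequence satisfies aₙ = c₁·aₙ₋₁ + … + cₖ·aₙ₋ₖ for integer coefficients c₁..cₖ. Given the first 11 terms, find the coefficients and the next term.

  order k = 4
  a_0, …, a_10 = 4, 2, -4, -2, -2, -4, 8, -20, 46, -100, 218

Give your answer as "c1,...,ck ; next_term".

  a_4 = -2·-2 + 1·-4 + 1·2 + -1·4 = -2
  a_5 = -2·-2 + 1·-2 + 1·-4 + -1·2 = -4
  a_6 = -2·-4 + 1·-2 + 1·-2 + -1·-4 = 8
  a_7 = -2·8 + 1·-4 + 1·-2 + -1·-2 = -20
  a_8 = -2·-20 + 1·8 + 1·-4 + -1·-2 = 46
  a_9 = -2·46 + 1·-20 + 1·8 + -1·-4 = -100
  a_10 = -2·-100 + 1·46 + 1·-20 + -1·8 = 218
  a_11 = -2·218 + 1·-100 + 1·46 + -1·-20 = -470

-2,1,1,-1 ; -470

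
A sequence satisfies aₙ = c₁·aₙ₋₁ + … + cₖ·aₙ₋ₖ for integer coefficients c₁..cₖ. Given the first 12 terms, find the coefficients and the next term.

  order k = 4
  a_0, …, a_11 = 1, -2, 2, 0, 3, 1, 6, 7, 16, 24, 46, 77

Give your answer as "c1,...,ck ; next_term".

  a_4 = 1·0 + 1·2 + 0·-2 + 1·1 = 3
  a_5 = 1·3 + 1·0 + 0·2 + 1·-2 = 1
  a_6 = 1·1 + 1·3 + 0·0 + 1·2 = 6
  a_7 = 1·6 + 1·1 + 0·3 + 1·0 = 7
  a_8 = 1·7 + 1·6 + 0·1 + 1·3 = 16
  a_9 = 1·16 + 1·7 + 0·6 + 1·1 = 24
  a_10 = 1·24 + 1·16 + 0·7 + 1·6 = 46
  a_11 = 1·46 + 1·24 + 0·16 + 1·7 = 77
  a_12 = 1·77 + 1·46 + 0·24 + 1·16 = 139

1,1,0,1 ; 139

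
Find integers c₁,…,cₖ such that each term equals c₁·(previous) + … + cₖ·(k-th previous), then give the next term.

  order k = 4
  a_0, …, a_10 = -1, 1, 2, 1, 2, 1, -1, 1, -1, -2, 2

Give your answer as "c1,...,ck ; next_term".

  a_4 = 0·1 + 0·2 + 1·1 + -1·-1 = 2
  a_5 = 0·2 + 0·1 + 1·2 + -1·1 = 1
  a_6 = 0·1 + 0·2 + 1·1 + -1·2 = -1
  a_7 = 0·-1 + 0·1 + 1·2 + -1·1 = 1
  a_8 = 0·1 + 0·-1 + 1·1 + -1·2 = -1
  a_9 = 0·-1 + 0·1 + 1·-1 + -1·1 = -2
  a_10 = 0·-2 + 0·-1 + 1·1 + -1·-1 = 2
  a_11 = 0·2 + 0·-2 + 1·-1 + -1·1 = -2

0,0,1,-1 ; -2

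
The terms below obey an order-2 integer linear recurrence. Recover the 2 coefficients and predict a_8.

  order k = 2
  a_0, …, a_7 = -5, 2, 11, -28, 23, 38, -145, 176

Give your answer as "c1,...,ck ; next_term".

  a_2 = -2·2 + -3·-5 = 11
  a_3 = -2·11 + -3·2 = -28
  a_4 = -2·-28 + -3·11 = 23
  a_5 = -2·23 + -3·-28 = 38
  a_6 = -2·38 + -3·23 = -145
  a_7 = -2·-145 + -3·38 = 176
  a_8 = -2·176 + -3·-145 = 83

-2,-3 ; 83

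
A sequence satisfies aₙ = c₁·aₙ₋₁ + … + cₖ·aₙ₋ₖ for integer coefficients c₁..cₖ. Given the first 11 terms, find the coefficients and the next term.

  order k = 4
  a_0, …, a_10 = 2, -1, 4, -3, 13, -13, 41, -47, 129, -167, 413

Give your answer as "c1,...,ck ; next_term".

-1,2,2,2 ; -583

  a_4 = -1·-3 + 2·4 + 2·-1 + 2·2 = 13
  a_5 = -1·13 + 2·-3 + 2·4 + 2·-1 = -13
  a_6 = -1·-13 + 2·13 + 2·-3 + 2·4 = 41
  a_7 = -1·41 + 2·-13 + 2·13 + 2·-3 = -47
  a_8 = -1·-47 + 2·41 + 2·-13 + 2·13 = 129
  a_9 = -1·129 + 2·-47 + 2·41 + 2·-13 = -167
  a_10 = -1·-167 + 2·129 + 2·-47 + 2·41 = 413
  a_11 = -1·413 + 2·-167 + 2·129 + 2·-47 = -583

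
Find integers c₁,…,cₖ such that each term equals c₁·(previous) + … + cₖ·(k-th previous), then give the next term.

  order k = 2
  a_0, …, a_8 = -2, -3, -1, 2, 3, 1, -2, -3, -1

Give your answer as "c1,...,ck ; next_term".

1,-1 ; 2

  a_2 = 1·-3 + -1·-2 = -1
  a_3 = 1·-1 + -1·-3 = 2
  a_4 = 1·2 + -1·-1 = 3
  a_5 = 1·3 + -1·2 = 1
  a_6 = 1·1 + -1·3 = -2
  a_7 = 1·-2 + -1·1 = -3
  a_8 = 1·-3 + -1·-2 = -1
  a_9 = 1·-1 + -1·-3 = 2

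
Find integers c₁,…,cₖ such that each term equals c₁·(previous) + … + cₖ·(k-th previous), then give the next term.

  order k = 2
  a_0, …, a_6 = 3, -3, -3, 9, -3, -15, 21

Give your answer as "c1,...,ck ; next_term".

  a_2 = -1·-3 + -2·3 = -3
  a_3 = -1·-3 + -2·-3 = 9
  a_4 = -1·9 + -2·-3 = -3
  a_5 = -1·-3 + -2·9 = -15
  a_6 = -1·-15 + -2·-3 = 21
  a_7 = -1·21 + -2·-15 = 9

-1,-2 ; 9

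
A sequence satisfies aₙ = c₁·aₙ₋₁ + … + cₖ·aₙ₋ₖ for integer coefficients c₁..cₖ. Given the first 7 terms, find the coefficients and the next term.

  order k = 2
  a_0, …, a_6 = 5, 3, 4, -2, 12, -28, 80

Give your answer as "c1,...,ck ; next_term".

  a_2 = -2·3 + 2·5 = 4
  a_3 = -2·4 + 2·3 = -2
  a_4 = -2·-2 + 2·4 = 12
  a_5 = -2·12 + 2·-2 = -28
  a_6 = -2·-28 + 2·12 = 80
  a_7 = -2·80 + 2·-28 = -216

-2,2 ; -216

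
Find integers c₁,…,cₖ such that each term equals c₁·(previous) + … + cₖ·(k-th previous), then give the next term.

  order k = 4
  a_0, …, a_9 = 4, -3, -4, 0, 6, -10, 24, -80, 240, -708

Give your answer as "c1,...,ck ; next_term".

-2,2,-2,2 ; 2104

  a_4 = -2·0 + 2·-4 + -2·-3 + 2·4 = 6
  a_5 = -2·6 + 2·0 + -2·-4 + 2·-3 = -10
  a_6 = -2·-10 + 2·6 + -2·0 + 2·-4 = 24
  a_7 = -2·24 + 2·-10 + -2·6 + 2·0 = -80
  a_8 = -2·-80 + 2·24 + -2·-10 + 2·6 = 240
  a_9 = -2·240 + 2·-80 + -2·24 + 2·-10 = -708
  a_10 = -2·-708 + 2·240 + -2·-80 + 2·24 = 2104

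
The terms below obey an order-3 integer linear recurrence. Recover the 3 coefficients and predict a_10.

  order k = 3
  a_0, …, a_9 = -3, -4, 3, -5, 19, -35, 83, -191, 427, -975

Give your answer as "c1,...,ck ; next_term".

-1,2,-2 ; 2211

  a_3 = -1·3 + 2·-4 + -2·-3 = -5
  a_4 = -1·-5 + 2·3 + -2·-4 = 19
  a_5 = -1·19 + 2·-5 + -2·3 = -35
  a_6 = -1·-35 + 2·19 + -2·-5 = 83
  a_7 = -1·83 + 2·-35 + -2·19 = -191
  a_8 = -1·-191 + 2·83 + -2·-35 = 427
  a_9 = -1·427 + 2·-191 + -2·83 = -975
  a_10 = -1·-975 + 2·427 + -2·-191 = 2211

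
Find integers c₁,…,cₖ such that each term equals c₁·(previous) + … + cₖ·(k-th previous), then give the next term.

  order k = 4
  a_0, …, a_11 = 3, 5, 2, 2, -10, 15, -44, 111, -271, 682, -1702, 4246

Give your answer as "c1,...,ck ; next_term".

-2,1,-1,-1 ; -10605

  a_4 = -2·2 + 1·2 + -1·5 + -1·3 = -10
  a_5 = -2·-10 + 1·2 + -1·2 + -1·5 = 15
  a_6 = -2·15 + 1·-10 + -1·2 + -1·2 = -44
  a_7 = -2·-44 + 1·15 + -1·-10 + -1·2 = 111
  a_8 = -2·111 + 1·-44 + -1·15 + -1·-10 = -271
  a_9 = -2·-271 + 1·111 + -1·-44 + -1·15 = 682
  a_10 = -2·682 + 1·-271 + -1·111 + -1·-44 = -1702
  a_11 = -2·-1702 + 1·682 + -1·-271 + -1·111 = 4246
  a_12 = -2·4246 + 1·-1702 + -1·682 + -1·-271 = -10605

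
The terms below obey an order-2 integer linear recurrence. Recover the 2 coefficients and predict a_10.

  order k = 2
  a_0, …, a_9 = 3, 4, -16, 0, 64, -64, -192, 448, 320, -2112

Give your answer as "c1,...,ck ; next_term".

-1,-4 ; 832

  a_2 = -1·4 + -4·3 = -16
  a_3 = -1·-16 + -4·4 = 0
  a_4 = -1·0 + -4·-16 = 64
  a_5 = -1·64 + -4·0 = -64
  a_6 = -1·-64 + -4·64 = -192
  a_7 = -1·-192 + -4·-64 = 448
  a_8 = -1·448 + -4·-192 = 320
  a_9 = -1·320 + -4·448 = -2112
  a_10 = -1·-2112 + -4·320 = 832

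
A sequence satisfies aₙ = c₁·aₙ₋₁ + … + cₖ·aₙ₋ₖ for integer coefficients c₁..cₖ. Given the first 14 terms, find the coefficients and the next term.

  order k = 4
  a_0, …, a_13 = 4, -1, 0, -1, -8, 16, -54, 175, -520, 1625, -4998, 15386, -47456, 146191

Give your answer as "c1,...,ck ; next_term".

  a_4 = -2·-1 + 3·0 + -2·-1 + -3·4 = -8
  a_5 = -2·-8 + 3·-1 + -2·0 + -3·-1 = 16
  a_6 = -2·16 + 3·-8 + -2·-1 + -3·0 = -54
  a_7 = -2·-54 + 3·16 + -2·-8 + -3·-1 = 175
  a_8 = -2·175 + 3·-54 + -2·16 + -3·-8 = -520
  a_9 = -2·-520 + 3·175 + -2·-54 + -3·16 = 1625
  a_10 = -2·1625 + 3·-520 + -2·175 + -3·-54 = -4998
  a_11 = -2·-4998 + 3·1625 + -2·-520 + -3·175 = 15386
  a_12 = -2·15386 + 3·-4998 + -2·1625 + -3·-520 = -47456
  a_13 = -2·-47456 + 3·15386 + -2·-4998 + -3·1625 = 146191
  a_14 = -2·146191 + 3·-47456 + -2·15386 + -3·-4998 = -450528

-2,3,-2,-3 ; -450528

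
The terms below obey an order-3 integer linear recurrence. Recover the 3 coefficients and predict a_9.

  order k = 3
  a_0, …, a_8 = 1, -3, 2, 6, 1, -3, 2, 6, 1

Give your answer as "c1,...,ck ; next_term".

1,-1,1 ; -3

  a_3 = 1·2 + -1·-3 + 1·1 = 6
  a_4 = 1·6 + -1·2 + 1·-3 = 1
  a_5 = 1·1 + -1·6 + 1·2 = -3
  a_6 = 1·-3 + -1·1 + 1·6 = 2
  a_7 = 1·2 + -1·-3 + 1·1 = 6
  a_8 = 1·6 + -1·2 + 1·-3 = 1
  a_9 = 1·1 + -1·6 + 1·2 = -3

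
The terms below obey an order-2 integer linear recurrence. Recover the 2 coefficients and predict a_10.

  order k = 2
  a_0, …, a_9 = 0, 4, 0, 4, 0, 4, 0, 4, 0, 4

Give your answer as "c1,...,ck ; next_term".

  a_2 = 0·4 + 1·0 = 0
  a_3 = 0·0 + 1·4 = 4
  a_4 = 0·4 + 1·0 = 0
  a_5 = 0·0 + 1·4 = 4
  a_6 = 0·4 + 1·0 = 0
  a_7 = 0·0 + 1·4 = 4
  a_8 = 0·4 + 1·0 = 0
  a_9 = 0·0 + 1·4 = 4
  a_10 = 0·4 + 1·0 = 0

0,1 ; 0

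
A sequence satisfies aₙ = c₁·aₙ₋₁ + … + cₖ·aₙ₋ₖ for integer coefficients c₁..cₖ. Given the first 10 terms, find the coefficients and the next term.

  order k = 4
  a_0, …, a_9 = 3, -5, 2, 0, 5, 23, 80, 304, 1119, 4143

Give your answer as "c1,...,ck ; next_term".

  a_4 = 3·0 + 3·2 + -1·-5 + -2·3 = 5
  a_5 = 3·5 + 3·0 + -1·2 + -2·-5 = 23
  a_6 = 3·23 + 3·5 + -1·0 + -2·2 = 80
  a_7 = 3·80 + 3·23 + -1·5 + -2·0 = 304
  a_8 = 3·304 + 3·80 + -1·23 + -2·5 = 1119
  a_9 = 3·1119 + 3·304 + -1·80 + -2·23 = 4143
  a_10 = 3·4143 + 3·1119 + -1·304 + -2·80 = 15322

3,3,-1,-2 ; 15322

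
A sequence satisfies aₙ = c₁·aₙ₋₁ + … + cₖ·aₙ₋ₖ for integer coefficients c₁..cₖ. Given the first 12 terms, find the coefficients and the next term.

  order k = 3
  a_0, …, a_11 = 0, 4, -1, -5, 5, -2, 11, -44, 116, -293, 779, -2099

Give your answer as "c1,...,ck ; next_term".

-3,-2,-3 ; 5618

  a_3 = -3·-1 + -2·4 + -3·0 = -5
  a_4 = -3·-5 + -2·-1 + -3·4 = 5
  a_5 = -3·5 + -2·-5 + -3·-1 = -2
  a_6 = -3·-2 + -2·5 + -3·-5 = 11
  a_7 = -3·11 + -2·-2 + -3·5 = -44
  a_8 = -3·-44 + -2·11 + -3·-2 = 116
  a_9 = -3·116 + -2·-44 + -3·11 = -293
  a_10 = -3·-293 + -2·116 + -3·-44 = 779
  a_11 = -3·779 + -2·-293 + -3·116 = -2099
  a_12 = -3·-2099 + -2·779 + -3·-293 = 5618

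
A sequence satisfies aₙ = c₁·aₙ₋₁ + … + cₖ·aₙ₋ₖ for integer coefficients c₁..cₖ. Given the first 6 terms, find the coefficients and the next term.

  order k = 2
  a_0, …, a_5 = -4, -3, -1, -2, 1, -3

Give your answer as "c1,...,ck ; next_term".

-1,1 ; 4

  a_2 = -1·-3 + 1·-4 = -1
  a_3 = -1·-1 + 1·-3 = -2
  a_4 = -1·-2 + 1·-1 = 1
  a_5 = -1·1 + 1·-2 = -3
  a_6 = -1·-3 + 1·1 = 4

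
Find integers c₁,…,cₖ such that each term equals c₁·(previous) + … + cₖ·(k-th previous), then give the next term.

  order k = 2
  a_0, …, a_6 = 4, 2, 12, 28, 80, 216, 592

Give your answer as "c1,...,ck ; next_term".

2,2 ; 1616

  a_2 = 2·2 + 2·4 = 12
  a_3 = 2·12 + 2·2 = 28
  a_4 = 2·28 + 2·12 = 80
  a_5 = 2·80 + 2·28 = 216
  a_6 = 2·216 + 2·80 = 592
  a_7 = 2·592 + 2·216 = 1616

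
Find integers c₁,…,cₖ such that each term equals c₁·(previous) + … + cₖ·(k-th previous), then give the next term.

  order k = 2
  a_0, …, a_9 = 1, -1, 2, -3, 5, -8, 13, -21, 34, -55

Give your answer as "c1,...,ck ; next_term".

  a_2 = -1·-1 + 1·1 = 2
  a_3 = -1·2 + 1·-1 = -3
  a_4 = -1·-3 + 1·2 = 5
  a_5 = -1·5 + 1·-3 = -8
  a_6 = -1·-8 + 1·5 = 13
  a_7 = -1·13 + 1·-8 = -21
  a_8 = -1·-21 + 1·13 = 34
  a_9 = -1·34 + 1·-21 = -55
  a_10 = -1·-55 + 1·34 = 89

-1,1 ; 89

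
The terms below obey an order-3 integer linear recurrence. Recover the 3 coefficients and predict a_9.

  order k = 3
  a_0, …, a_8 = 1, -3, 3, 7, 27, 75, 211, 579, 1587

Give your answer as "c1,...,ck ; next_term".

3,0,-2 ; 4339

  a_3 = 3·3 + 0·-3 + -2·1 = 7
  a_4 = 3·7 + 0·3 + -2·-3 = 27
  a_5 = 3·27 + 0·7 + -2·3 = 75
  a_6 = 3·75 + 0·27 + -2·7 = 211
  a_7 = 3·211 + 0·75 + -2·27 = 579
  a_8 = 3·579 + 0·211 + -2·75 = 1587
  a_9 = 3·1587 + 0·579 + -2·211 = 4339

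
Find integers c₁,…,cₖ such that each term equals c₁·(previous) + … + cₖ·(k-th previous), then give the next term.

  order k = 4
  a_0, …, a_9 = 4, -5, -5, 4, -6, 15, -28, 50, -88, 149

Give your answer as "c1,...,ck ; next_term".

  a_4 = -3·4 + -2·-5 + 0·-5 + -1·4 = -6
  a_5 = -3·-6 + -2·4 + 0·-5 + -1·-5 = 15
  a_6 = -3·15 + -2·-6 + 0·4 + -1·-5 = -28
  a_7 = -3·-28 + -2·15 + 0·-6 + -1·4 = 50
  a_8 = -3·50 + -2·-28 + 0·15 + -1·-6 = -88
  a_9 = -3·-88 + -2·50 + 0·-28 + -1·15 = 149
  a_10 = -3·149 + -2·-88 + 0·50 + -1·-28 = -243

-3,-2,0,-1 ; -243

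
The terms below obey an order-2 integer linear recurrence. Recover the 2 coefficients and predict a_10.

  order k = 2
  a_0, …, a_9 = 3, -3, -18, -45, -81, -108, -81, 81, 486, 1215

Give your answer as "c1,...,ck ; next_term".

  a_2 = 3·-3 + -3·3 = -18
  a_3 = 3·-18 + -3·-3 = -45
  a_4 = 3·-45 + -3·-18 = -81
  a_5 = 3·-81 + -3·-45 = -108
  a_6 = 3·-108 + -3·-81 = -81
  a_7 = 3·-81 + -3·-108 = 81
  a_8 = 3·81 + -3·-81 = 486
  a_9 = 3·486 + -3·81 = 1215
  a_10 = 3·1215 + -3·486 = 2187

3,-3 ; 2187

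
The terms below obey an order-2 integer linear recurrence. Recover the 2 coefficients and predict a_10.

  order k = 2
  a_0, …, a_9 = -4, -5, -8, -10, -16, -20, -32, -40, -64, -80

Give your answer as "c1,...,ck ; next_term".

  a_2 = 0·-5 + 2·-4 = -8
  a_3 = 0·-8 + 2·-5 = -10
  a_4 = 0·-10 + 2·-8 = -16
  a_5 = 0·-16 + 2·-10 = -20
  a_6 = 0·-20 + 2·-16 = -32
  a_7 = 0·-32 + 2·-20 = -40
  a_8 = 0·-40 + 2·-32 = -64
  a_9 = 0·-64 + 2·-40 = -80
  a_10 = 0·-80 + 2·-64 = -128

0,2 ; -128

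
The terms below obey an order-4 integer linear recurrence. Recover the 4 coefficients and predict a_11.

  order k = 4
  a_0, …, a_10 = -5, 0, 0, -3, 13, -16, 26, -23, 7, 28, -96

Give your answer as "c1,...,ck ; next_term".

-1,1,1,-2 ; 177

  a_4 = -1·-3 + 1·0 + 1·0 + -2·-5 = 13
  a_5 = -1·13 + 1·-3 + 1·0 + -2·0 = -16
  a_6 = -1·-16 + 1·13 + 1·-3 + -2·0 = 26
  a_7 = -1·26 + 1·-16 + 1·13 + -2·-3 = -23
  a_8 = -1·-23 + 1·26 + 1·-16 + -2·13 = 7
  a_9 = -1·7 + 1·-23 + 1·26 + -2·-16 = 28
  a_10 = -1·28 + 1·7 + 1·-23 + -2·26 = -96
  a_11 = -1·-96 + 1·28 + 1·7 + -2·-23 = 177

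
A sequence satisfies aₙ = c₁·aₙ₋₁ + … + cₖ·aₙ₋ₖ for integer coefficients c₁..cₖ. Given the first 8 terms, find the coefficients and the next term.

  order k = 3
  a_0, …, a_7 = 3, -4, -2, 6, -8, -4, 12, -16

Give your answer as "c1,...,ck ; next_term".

  a_3 = 0·-2 + 0·-4 + 2·3 = 6
  a_4 = 0·6 + 0·-2 + 2·-4 = -8
  a_5 = 0·-8 + 0·6 + 2·-2 = -4
  a_6 = 0·-4 + 0·-8 + 2·6 = 12
  a_7 = 0·12 + 0·-4 + 2·-8 = -16
  a_8 = 0·-16 + 0·12 + 2·-4 = -8

0,0,2 ; -8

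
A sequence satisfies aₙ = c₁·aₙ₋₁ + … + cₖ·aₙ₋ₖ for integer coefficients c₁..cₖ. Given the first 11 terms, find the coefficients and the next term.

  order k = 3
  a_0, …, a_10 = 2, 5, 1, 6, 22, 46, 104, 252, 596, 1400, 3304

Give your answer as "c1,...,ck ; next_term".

2,0,2 ; 7800

  a_3 = 2·1 + 0·5 + 2·2 = 6
  a_4 = 2·6 + 0·1 + 2·5 = 22
  a_5 = 2·22 + 0·6 + 2·1 = 46
  a_6 = 2·46 + 0·22 + 2·6 = 104
  a_7 = 2·104 + 0·46 + 2·22 = 252
  a_8 = 2·252 + 0·104 + 2·46 = 596
  a_9 = 2·596 + 0·252 + 2·104 = 1400
  a_10 = 2·1400 + 0·596 + 2·252 = 3304
  a_11 = 2·3304 + 0·1400 + 2·596 = 7800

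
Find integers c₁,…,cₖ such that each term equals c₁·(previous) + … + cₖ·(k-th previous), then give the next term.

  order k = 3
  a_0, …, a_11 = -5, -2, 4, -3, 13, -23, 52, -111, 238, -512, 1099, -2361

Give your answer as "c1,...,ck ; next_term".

-1,2,-1 ; 5071

  a_3 = -1·4 + 2·-2 + -1·-5 = -3
  a_4 = -1·-3 + 2·4 + -1·-2 = 13
  a_5 = -1·13 + 2·-3 + -1·4 = -23
  a_6 = -1·-23 + 2·13 + -1·-3 = 52
  a_7 = -1·52 + 2·-23 + -1·13 = -111
  a_8 = -1·-111 + 2·52 + -1·-23 = 238
  a_9 = -1·238 + 2·-111 + -1·52 = -512
  a_10 = -1·-512 + 2·238 + -1·-111 = 1099
  a_11 = -1·1099 + 2·-512 + -1·238 = -2361
  a_12 = -1·-2361 + 2·1099 + -1·-512 = 5071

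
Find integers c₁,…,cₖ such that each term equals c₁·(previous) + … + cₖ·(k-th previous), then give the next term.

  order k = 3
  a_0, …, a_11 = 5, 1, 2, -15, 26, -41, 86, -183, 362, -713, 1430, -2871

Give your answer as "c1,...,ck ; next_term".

-2,-1,-2 ; 5738

  a_3 = -2·2 + -1·1 + -2·5 = -15
  a_4 = -2·-15 + -1·2 + -2·1 = 26
  a_5 = -2·26 + -1·-15 + -2·2 = -41
  a_6 = -2·-41 + -1·26 + -2·-15 = 86
  a_7 = -2·86 + -1·-41 + -2·26 = -183
  a_8 = -2·-183 + -1·86 + -2·-41 = 362
  a_9 = -2·362 + -1·-183 + -2·86 = -713
  a_10 = -2·-713 + -1·362 + -2·-183 = 1430
  a_11 = -2·1430 + -1·-713 + -2·362 = -2871
  a_12 = -2·-2871 + -1·1430 + -2·-713 = 5738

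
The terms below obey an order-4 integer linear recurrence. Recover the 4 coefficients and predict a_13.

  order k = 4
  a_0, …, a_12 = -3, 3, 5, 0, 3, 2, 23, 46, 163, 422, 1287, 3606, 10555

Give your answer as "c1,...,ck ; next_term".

2,3,-2,2 ; 30198

  a_4 = 2·0 + 3·5 + -2·3 + 2·-3 = 3
  a_5 = 2·3 + 3·0 + -2·5 + 2·3 = 2
  a_6 = 2·2 + 3·3 + -2·0 + 2·5 = 23
  a_7 = 2·23 + 3·2 + -2·3 + 2·0 = 46
  a_8 = 2·46 + 3·23 + -2·2 + 2·3 = 163
  a_9 = 2·163 + 3·46 + -2·23 + 2·2 = 422
  a_10 = 2·422 + 3·163 + -2·46 + 2·23 = 1287
  a_11 = 2·1287 + 3·422 + -2·163 + 2·46 = 3606
  a_12 = 2·3606 + 3·1287 + -2·422 + 2·163 = 10555
  a_13 = 2·10555 + 3·3606 + -2·1287 + 2·422 = 30198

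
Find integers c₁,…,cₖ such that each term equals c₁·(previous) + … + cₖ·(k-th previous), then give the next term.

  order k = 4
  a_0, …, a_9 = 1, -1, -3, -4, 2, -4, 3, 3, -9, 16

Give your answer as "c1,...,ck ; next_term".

  a_4 = -1·-4 + 0·-3 + 1·-1 + -1·1 = 2
  a_5 = -1·2 + 0·-4 + 1·-3 + -1·-1 = -4
  a_6 = -1·-4 + 0·2 + 1·-4 + -1·-3 = 3
  a_7 = -1·3 + 0·-4 + 1·2 + -1·-4 = 3
  a_8 = -1·3 + 0·3 + 1·-4 + -1·2 = -9
  a_9 = -1·-9 + 0·3 + 1·3 + -1·-4 = 16
  a_10 = -1·16 + 0·-9 + 1·3 + -1·3 = -16

-1,0,1,-1 ; -16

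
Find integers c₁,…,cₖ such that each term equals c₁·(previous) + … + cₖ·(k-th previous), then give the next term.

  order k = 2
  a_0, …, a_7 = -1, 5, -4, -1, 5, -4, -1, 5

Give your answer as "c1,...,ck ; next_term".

-1,-1 ; -4

  a_2 = -1·5 + -1·-1 = -4
  a_3 = -1·-4 + -1·5 = -1
  a_4 = -1·-1 + -1·-4 = 5
  a_5 = -1·5 + -1·-1 = -4
  a_6 = -1·-4 + -1·5 = -1
  a_7 = -1·-1 + -1·-4 = 5
  a_8 = -1·5 + -1·-1 = -4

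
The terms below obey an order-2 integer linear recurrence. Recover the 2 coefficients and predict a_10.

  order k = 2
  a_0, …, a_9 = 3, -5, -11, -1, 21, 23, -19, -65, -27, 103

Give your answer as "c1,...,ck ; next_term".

1,-2 ; 157

  a_2 = 1·-5 + -2·3 = -11
  a_3 = 1·-11 + -2·-5 = -1
  a_4 = 1·-1 + -2·-11 = 21
  a_5 = 1·21 + -2·-1 = 23
  a_6 = 1·23 + -2·21 = -19
  a_7 = 1·-19 + -2·23 = -65
  a_8 = 1·-65 + -2·-19 = -27
  a_9 = 1·-27 + -2·-65 = 103
  a_10 = 1·103 + -2·-27 = 157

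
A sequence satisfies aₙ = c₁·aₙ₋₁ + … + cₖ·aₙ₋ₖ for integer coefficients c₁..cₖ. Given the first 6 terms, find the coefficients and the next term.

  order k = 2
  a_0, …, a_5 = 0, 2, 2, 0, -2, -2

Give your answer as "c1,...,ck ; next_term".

1,-1 ; 0

  a_2 = 1·2 + -1·0 = 2
  a_3 = 1·2 + -1·2 = 0
  a_4 = 1·0 + -1·2 = -2
  a_5 = 1·-2 + -1·0 = -2
  a_6 = 1·-2 + -1·-2 = 0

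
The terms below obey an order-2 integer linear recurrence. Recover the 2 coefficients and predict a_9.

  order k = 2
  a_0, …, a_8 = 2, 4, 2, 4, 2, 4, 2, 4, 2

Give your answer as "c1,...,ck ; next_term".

  a_2 = 0·4 + 1·2 = 2
  a_3 = 0·2 + 1·4 = 4
  a_4 = 0·4 + 1·2 = 2
  a_5 = 0·2 + 1·4 = 4
  a_6 = 0·4 + 1·2 = 2
  a_7 = 0·2 + 1·4 = 4
  a_8 = 0·4 + 1·2 = 2
  a_9 = 0·2 + 1·4 = 4

0,1 ; 4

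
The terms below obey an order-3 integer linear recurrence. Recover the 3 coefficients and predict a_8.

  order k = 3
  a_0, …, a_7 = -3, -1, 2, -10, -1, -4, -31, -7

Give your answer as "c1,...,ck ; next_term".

  a_3 = 0·2 + 1·-1 + 3·-3 = -10
  a_4 = 0·-10 + 1·2 + 3·-1 = -1
  a_5 = 0·-1 + 1·-10 + 3·2 = -4
  a_6 = 0·-4 + 1·-1 + 3·-10 = -31
  a_7 = 0·-31 + 1·-4 + 3·-1 = -7
  a_8 = 0·-7 + 1·-31 + 3·-4 = -43

0,1,3 ; -43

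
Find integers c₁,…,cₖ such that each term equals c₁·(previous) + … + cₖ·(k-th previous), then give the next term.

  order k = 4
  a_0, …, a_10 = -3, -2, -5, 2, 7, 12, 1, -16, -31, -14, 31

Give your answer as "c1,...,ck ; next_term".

0,0,-2,-1 ; 78

  a_4 = 0·2 + 0·-5 + -2·-2 + -1·-3 = 7
  a_5 = 0·7 + 0·2 + -2·-5 + -1·-2 = 12
  a_6 = 0·12 + 0·7 + -2·2 + -1·-5 = 1
  a_7 = 0·1 + 0·12 + -2·7 + -1·2 = -16
  a_8 = 0·-16 + 0·1 + -2·12 + -1·7 = -31
  a_9 = 0·-31 + 0·-16 + -2·1 + -1·12 = -14
  a_10 = 0·-14 + 0·-31 + -2·-16 + -1·1 = 31
  a_11 = 0·31 + 0·-14 + -2·-31 + -1·-16 = 78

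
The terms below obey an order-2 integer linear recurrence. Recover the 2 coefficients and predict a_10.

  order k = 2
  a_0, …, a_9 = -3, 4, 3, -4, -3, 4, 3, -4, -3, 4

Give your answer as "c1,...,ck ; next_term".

0,-1 ; 3

  a_2 = 0·4 + -1·-3 = 3
  a_3 = 0·3 + -1·4 = -4
  a_4 = 0·-4 + -1·3 = -3
  a_5 = 0·-3 + -1·-4 = 4
  a_6 = 0·4 + -1·-3 = 3
  a_7 = 0·3 + -1·4 = -4
  a_8 = 0·-4 + -1·3 = -3
  a_9 = 0·-3 + -1·-4 = 4
  a_10 = 0·4 + -1·-3 = 3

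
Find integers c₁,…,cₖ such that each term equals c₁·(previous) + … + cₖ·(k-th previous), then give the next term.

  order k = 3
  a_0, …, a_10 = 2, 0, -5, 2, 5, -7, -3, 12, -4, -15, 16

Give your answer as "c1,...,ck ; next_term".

0,-1,1 ; 11

  a_3 = 0·-5 + -1·0 + 1·2 = 2
  a_4 = 0·2 + -1·-5 + 1·0 = 5
  a_5 = 0·5 + -1·2 + 1·-5 = -7
  a_6 = 0·-7 + -1·5 + 1·2 = -3
  a_7 = 0·-3 + -1·-7 + 1·5 = 12
  a_8 = 0·12 + -1·-3 + 1·-7 = -4
  a_9 = 0·-4 + -1·12 + 1·-3 = -15
  a_10 = 0·-15 + -1·-4 + 1·12 = 16
  a_11 = 0·16 + -1·-15 + 1·-4 = 11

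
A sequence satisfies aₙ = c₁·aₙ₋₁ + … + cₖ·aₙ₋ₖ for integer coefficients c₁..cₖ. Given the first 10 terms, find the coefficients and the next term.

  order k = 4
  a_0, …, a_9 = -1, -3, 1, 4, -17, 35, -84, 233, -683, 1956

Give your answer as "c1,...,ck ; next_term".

-3,-1,0,4 ; -5521

  a_4 = -3·4 + -1·1 + 0·-3 + 4·-1 = -17
  a_5 = -3·-17 + -1·4 + 0·1 + 4·-3 = 35
  a_6 = -3·35 + -1·-17 + 0·4 + 4·1 = -84
  a_7 = -3·-84 + -1·35 + 0·-17 + 4·4 = 233
  a_8 = -3·233 + -1·-84 + 0·35 + 4·-17 = -683
  a_9 = -3·-683 + -1·233 + 0·-84 + 4·35 = 1956
  a_10 = -3·1956 + -1·-683 + 0·233 + 4·-84 = -5521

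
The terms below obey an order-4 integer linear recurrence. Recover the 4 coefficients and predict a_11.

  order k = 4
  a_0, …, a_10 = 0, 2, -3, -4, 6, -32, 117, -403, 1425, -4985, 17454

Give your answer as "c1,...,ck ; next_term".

-3,2,0,-3 ; -61123

  a_4 = -3·-4 + 2·-3 + 0·2 + -3·0 = 6
  a_5 = -3·6 + 2·-4 + 0·-3 + -3·2 = -32
  a_6 = -3·-32 + 2·6 + 0·-4 + -3·-3 = 117
  a_7 = -3·117 + 2·-32 + 0·6 + -3·-4 = -403
  a_8 = -3·-403 + 2·117 + 0·-32 + -3·6 = 1425
  a_9 = -3·1425 + 2·-403 + 0·117 + -3·-32 = -4985
  a_10 = -3·-4985 + 2·1425 + 0·-403 + -3·117 = 17454
  a_11 = -3·17454 + 2·-4985 + 0·1425 + -3·-403 = -61123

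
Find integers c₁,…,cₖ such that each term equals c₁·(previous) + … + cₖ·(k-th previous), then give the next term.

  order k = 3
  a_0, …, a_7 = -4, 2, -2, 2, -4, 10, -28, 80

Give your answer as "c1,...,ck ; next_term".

  a_3 = -3·-2 + 0·2 + 1·-4 = 2
  a_4 = -3·2 + 0·-2 + 1·2 = -4
  a_5 = -3·-4 + 0·2 + 1·-2 = 10
  a_6 = -3·10 + 0·-4 + 1·2 = -28
  a_7 = -3·-28 + 0·10 + 1·-4 = 80
  a_8 = -3·80 + 0·-28 + 1·10 = -230

-3,0,1 ; -230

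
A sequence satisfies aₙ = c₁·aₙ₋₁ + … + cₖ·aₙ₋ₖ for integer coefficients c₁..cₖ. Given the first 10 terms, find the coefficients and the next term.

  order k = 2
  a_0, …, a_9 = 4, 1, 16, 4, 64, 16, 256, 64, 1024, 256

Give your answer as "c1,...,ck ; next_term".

0,4 ; 4096

  a_2 = 0·1 + 4·4 = 16
  a_3 = 0·16 + 4·1 = 4
  a_4 = 0·4 + 4·16 = 64
  a_5 = 0·64 + 4·4 = 16
  a_6 = 0·16 + 4·64 = 256
  a_7 = 0·256 + 4·16 = 64
  a_8 = 0·64 + 4·256 = 1024
  a_9 = 0·1024 + 4·64 = 256
  a_10 = 0·256 + 4·1024 = 4096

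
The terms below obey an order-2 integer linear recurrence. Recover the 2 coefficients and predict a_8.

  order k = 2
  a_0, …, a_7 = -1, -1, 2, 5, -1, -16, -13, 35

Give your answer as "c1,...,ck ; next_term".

  a_2 = 1·-1 + -3·-1 = 2
  a_3 = 1·2 + -3·-1 = 5
  a_4 = 1·5 + -3·2 = -1
  a_5 = 1·-1 + -3·5 = -16
  a_6 = 1·-16 + -3·-1 = -13
  a_7 = 1·-13 + -3·-16 = 35
  a_8 = 1·35 + -3·-13 = 74

1,-3 ; 74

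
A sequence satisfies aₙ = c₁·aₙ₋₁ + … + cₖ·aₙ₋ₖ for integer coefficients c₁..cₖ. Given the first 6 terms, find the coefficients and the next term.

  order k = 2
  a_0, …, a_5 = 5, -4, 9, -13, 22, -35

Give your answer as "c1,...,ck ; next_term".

-1,1 ; 57

  a_2 = -1·-4 + 1·5 = 9
  a_3 = -1·9 + 1·-4 = -13
  a_4 = -1·-13 + 1·9 = 22
  a_5 = -1·22 + 1·-13 = -35
  a_6 = -1·-35 + 1·22 = 57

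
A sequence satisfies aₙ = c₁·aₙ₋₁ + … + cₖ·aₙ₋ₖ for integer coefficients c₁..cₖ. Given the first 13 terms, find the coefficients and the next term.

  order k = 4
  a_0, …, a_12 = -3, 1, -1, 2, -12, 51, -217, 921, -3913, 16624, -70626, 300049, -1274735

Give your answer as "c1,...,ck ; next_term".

  a_4 = -4·2 + 1·-1 + 0·1 + 1·-3 = -12
  a_5 = -4·-12 + 1·2 + 0·-1 + 1·1 = 51
  a_6 = -4·51 + 1·-12 + 0·2 + 1·-1 = -217
  a_7 = -4·-217 + 1·51 + 0·-12 + 1·2 = 921
  a_8 = -4·921 + 1·-217 + 0·51 + 1·-12 = -3913
  a_9 = -4·-3913 + 1·921 + 0·-217 + 1·51 = 16624
  a_10 = -4·16624 + 1·-3913 + 0·921 + 1·-217 = -70626
  a_11 = -4·-70626 + 1·16624 + 0·-3913 + 1·921 = 300049
  a_12 = -4·300049 + 1·-70626 + 0·16624 + 1·-3913 = -1274735
  a_13 = -4·-1274735 + 1·300049 + 0·-70626 + 1·16624 = 5415613

-4,1,0,1 ; 5415613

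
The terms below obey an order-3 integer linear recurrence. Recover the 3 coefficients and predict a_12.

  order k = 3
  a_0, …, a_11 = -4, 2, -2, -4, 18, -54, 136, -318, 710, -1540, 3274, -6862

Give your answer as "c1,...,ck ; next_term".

-3,-1,2 ; 14232

  a_3 = -3·-2 + -1·2 + 2·-4 = -4
  a_4 = -3·-4 + -1·-2 + 2·2 = 18
  a_5 = -3·18 + -1·-4 + 2·-2 = -54
  a_6 = -3·-54 + -1·18 + 2·-4 = 136
  a_7 = -3·136 + -1·-54 + 2·18 = -318
  a_8 = -3·-318 + -1·136 + 2·-54 = 710
  a_9 = -3·710 + -1·-318 + 2·136 = -1540
  a_10 = -3·-1540 + -1·710 + 2·-318 = 3274
  a_11 = -3·3274 + -1·-1540 + 2·710 = -6862
  a_12 = -3·-6862 + -1·3274 + 2·-1540 = 14232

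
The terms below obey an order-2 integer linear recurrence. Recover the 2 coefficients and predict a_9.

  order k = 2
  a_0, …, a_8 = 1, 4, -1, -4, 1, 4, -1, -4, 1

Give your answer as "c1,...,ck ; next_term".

0,-1 ; 4

  a_2 = 0·4 + -1·1 = -1
  a_3 = 0·-1 + -1·4 = -4
  a_4 = 0·-4 + -1·-1 = 1
  a_5 = 0·1 + -1·-4 = 4
  a_6 = 0·4 + -1·1 = -1
  a_7 = 0·-1 + -1·4 = -4
  a_8 = 0·-4 + -1·-1 = 1
  a_9 = 0·1 + -1·-4 = 4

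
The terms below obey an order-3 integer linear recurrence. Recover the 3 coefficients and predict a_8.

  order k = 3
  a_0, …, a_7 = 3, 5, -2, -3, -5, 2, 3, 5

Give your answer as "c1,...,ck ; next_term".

0,0,-1 ; -2

  a_3 = 0·-2 + 0·5 + -1·3 = -3
  a_4 = 0·-3 + 0·-2 + -1·5 = -5
  a_5 = 0·-5 + 0·-3 + -1·-2 = 2
  a_6 = 0·2 + 0·-5 + -1·-3 = 3
  a_7 = 0·3 + 0·2 + -1·-5 = 5
  a_8 = 0·5 + 0·3 + -1·2 = -2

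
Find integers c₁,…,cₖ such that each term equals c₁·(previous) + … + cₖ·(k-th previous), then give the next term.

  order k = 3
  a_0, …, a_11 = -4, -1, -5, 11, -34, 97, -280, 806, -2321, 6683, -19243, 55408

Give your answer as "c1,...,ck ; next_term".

  a_3 = -3·-5 + 0·-1 + 1·-4 = 11
  a_4 = -3·11 + 0·-5 + 1·-1 = -34
  a_5 = -3·-34 + 0·11 + 1·-5 = 97
  a_6 = -3·97 + 0·-34 + 1·11 = -280
  a_7 = -3·-280 + 0·97 + 1·-34 = 806
  a_8 = -3·806 + 0·-280 + 1·97 = -2321
  a_9 = -3·-2321 + 0·806 + 1·-280 = 6683
  a_10 = -3·6683 + 0·-2321 + 1·806 = -19243
  a_11 = -3·-19243 + 0·6683 + 1·-2321 = 55408
  a_12 = -3·55408 + 0·-19243 + 1·6683 = -159541

-3,0,1 ; -159541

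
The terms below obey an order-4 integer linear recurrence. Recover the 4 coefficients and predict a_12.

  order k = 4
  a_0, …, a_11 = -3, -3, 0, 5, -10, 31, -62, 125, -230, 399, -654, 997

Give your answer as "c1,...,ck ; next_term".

-2,1,2,-2 ; -1390

  a_4 = -2·5 + 1·0 + 2·-3 + -2·-3 = -10
  a_5 = -2·-10 + 1·5 + 2·0 + -2·-3 = 31
  a_6 = -2·31 + 1·-10 + 2·5 + -2·0 = -62
  a_7 = -2·-62 + 1·31 + 2·-10 + -2·5 = 125
  a_8 = -2·125 + 1·-62 + 2·31 + -2·-10 = -230
  a_9 = -2·-230 + 1·125 + 2·-62 + -2·31 = 399
  a_10 = -2·399 + 1·-230 + 2·125 + -2·-62 = -654
  a_11 = -2·-654 + 1·399 + 2·-230 + -2·125 = 997
  a_12 = -2·997 + 1·-654 + 2·399 + -2·-230 = -1390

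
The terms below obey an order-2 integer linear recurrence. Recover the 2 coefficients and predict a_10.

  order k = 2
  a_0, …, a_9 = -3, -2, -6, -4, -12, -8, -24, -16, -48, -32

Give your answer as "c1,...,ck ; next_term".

  a_2 = 0·-2 + 2·-3 = -6
  a_3 = 0·-6 + 2·-2 = -4
  a_4 = 0·-4 + 2·-6 = -12
  a_5 = 0·-12 + 2·-4 = -8
  a_6 = 0·-8 + 2·-12 = -24
  a_7 = 0·-24 + 2·-8 = -16
  a_8 = 0·-16 + 2·-24 = -48
  a_9 = 0·-48 + 2·-16 = -32
  a_10 = 0·-32 + 2·-48 = -96

0,2 ; -96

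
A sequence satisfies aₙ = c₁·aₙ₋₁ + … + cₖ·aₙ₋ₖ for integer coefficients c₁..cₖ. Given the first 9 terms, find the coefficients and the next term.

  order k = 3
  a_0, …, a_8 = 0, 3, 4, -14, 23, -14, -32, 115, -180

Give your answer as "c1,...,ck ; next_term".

-2,-2,1 ; 98

  a_3 = -2·4 + -2·3 + 1·0 = -14
  a_4 = -2·-14 + -2·4 + 1·3 = 23
  a_5 = -2·23 + -2·-14 + 1·4 = -14
  a_6 = -2·-14 + -2·23 + 1·-14 = -32
  a_7 = -2·-32 + -2·-14 + 1·23 = 115
  a_8 = -2·115 + -2·-32 + 1·-14 = -180
  a_9 = -2·-180 + -2·115 + 1·-32 = 98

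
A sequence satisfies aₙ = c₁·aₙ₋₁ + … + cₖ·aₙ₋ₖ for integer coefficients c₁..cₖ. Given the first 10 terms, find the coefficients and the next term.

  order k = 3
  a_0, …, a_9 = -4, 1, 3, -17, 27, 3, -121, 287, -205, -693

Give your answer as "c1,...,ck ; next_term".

-2,-3,2 ; 2575

  a_3 = -2·3 + -3·1 + 2·-4 = -17
  a_4 = -2·-17 + -3·3 + 2·1 = 27
  a_5 = -2·27 + -3·-17 + 2·3 = 3
  a_6 = -2·3 + -3·27 + 2·-17 = -121
  a_7 = -2·-121 + -3·3 + 2·27 = 287
  a_8 = -2·287 + -3·-121 + 2·3 = -205
  a_9 = -2·-205 + -3·287 + 2·-121 = -693
  a_10 = -2·-693 + -3·-205 + 2·287 = 2575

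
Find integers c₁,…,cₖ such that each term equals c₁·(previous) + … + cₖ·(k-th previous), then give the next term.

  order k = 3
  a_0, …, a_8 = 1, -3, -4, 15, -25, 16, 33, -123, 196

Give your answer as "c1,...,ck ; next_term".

-2,-2,1 ; -113

  a_3 = -2·-4 + -2·-3 + 1·1 = 15
  a_4 = -2·15 + -2·-4 + 1·-3 = -25
  a_5 = -2·-25 + -2·15 + 1·-4 = 16
  a_6 = -2·16 + -2·-25 + 1·15 = 33
  a_7 = -2·33 + -2·16 + 1·-25 = -123
  a_8 = -2·-123 + -2·33 + 1·16 = 196
  a_9 = -2·196 + -2·-123 + 1·33 = -113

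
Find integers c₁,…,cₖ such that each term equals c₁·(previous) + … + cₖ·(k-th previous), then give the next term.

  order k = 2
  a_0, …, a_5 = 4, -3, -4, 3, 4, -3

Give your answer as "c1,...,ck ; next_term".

  a_2 = 0·-3 + -1·4 = -4
  a_3 = 0·-4 + -1·-3 = 3
  a_4 = 0·3 + -1·-4 = 4
  a_5 = 0·4 + -1·3 = -3
  a_6 = 0·-3 + -1·4 = -4

0,-1 ; -4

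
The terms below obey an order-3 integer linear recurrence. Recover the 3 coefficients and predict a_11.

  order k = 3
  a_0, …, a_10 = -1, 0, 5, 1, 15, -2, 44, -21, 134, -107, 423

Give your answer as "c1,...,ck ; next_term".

0,3,-1 ; -455

  a_3 = 0·5 + 3·0 + -1·-1 = 1
  a_4 = 0·1 + 3·5 + -1·0 = 15
  a_5 = 0·15 + 3·1 + -1·5 = -2
  a_6 = 0·-2 + 3·15 + -1·1 = 44
  a_7 = 0·44 + 3·-2 + -1·15 = -21
  a_8 = 0·-21 + 3·44 + -1·-2 = 134
  a_9 = 0·134 + 3·-21 + -1·44 = -107
  a_10 = 0·-107 + 3·134 + -1·-21 = 423
  a_11 = 0·423 + 3·-107 + -1·134 = -455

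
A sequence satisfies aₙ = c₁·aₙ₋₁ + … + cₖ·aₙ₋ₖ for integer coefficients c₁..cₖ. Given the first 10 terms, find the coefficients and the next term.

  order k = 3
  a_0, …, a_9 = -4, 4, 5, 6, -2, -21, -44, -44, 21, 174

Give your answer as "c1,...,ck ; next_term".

2,-2,-1 ; 350

  a_3 = 2·5 + -2·4 + -1·-4 = 6
  a_4 = 2·6 + -2·5 + -1·4 = -2
  a_5 = 2·-2 + -2·6 + -1·5 = -21
  a_6 = 2·-21 + -2·-2 + -1·6 = -44
  a_7 = 2·-44 + -2·-21 + -1·-2 = -44
  a_8 = 2·-44 + -2·-44 + -1·-21 = 21
  a_9 = 2·21 + -2·-44 + -1·-44 = 174
  a_10 = 2·174 + -2·21 + -1·-44 = 350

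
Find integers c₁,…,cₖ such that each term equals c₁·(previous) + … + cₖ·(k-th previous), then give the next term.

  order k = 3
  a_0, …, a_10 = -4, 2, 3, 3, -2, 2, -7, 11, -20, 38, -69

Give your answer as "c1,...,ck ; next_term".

-1,1,-1 ; 127

  a_3 = -1·3 + 1·2 + -1·-4 = 3
  a_4 = -1·3 + 1·3 + -1·2 = -2
  a_5 = -1·-2 + 1·3 + -1·3 = 2
  a_6 = -1·2 + 1·-2 + -1·3 = -7
  a_7 = -1·-7 + 1·2 + -1·-2 = 11
  a_8 = -1·11 + 1·-7 + -1·2 = -20
  a_9 = -1·-20 + 1·11 + -1·-7 = 38
  a_10 = -1·38 + 1·-20 + -1·11 = -69
  a_11 = -1·-69 + 1·38 + -1·-20 = 127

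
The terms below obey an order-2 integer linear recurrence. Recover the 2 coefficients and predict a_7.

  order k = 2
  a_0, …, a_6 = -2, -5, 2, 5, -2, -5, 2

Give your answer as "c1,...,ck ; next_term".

0,-1 ; 5

  a_2 = 0·-5 + -1·-2 = 2
  a_3 = 0·2 + -1·-5 = 5
  a_4 = 0·5 + -1·2 = -2
  a_5 = 0·-2 + -1·5 = -5
  a_6 = 0·-5 + -1·-2 = 2
  a_7 = 0·2 + -1·-5 = 5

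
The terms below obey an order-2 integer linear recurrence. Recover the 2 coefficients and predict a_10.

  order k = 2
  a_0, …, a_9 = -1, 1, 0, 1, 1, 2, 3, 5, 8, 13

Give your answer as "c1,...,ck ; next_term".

  a_2 = 1·1 + 1·-1 = 0
  a_3 = 1·0 + 1·1 = 1
  a_4 = 1·1 + 1·0 = 1
  a_5 = 1·1 + 1·1 = 2
  a_6 = 1·2 + 1·1 = 3
  a_7 = 1·3 + 1·2 = 5
  a_8 = 1·5 + 1·3 = 8
  a_9 = 1·8 + 1·5 = 13
  a_10 = 1·13 + 1·8 = 21

1,1 ; 21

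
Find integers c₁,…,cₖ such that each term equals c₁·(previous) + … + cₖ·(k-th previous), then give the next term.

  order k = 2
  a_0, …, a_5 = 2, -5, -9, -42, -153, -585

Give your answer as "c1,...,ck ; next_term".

  a_2 = 3·-5 + 3·2 = -9
  a_3 = 3·-9 + 3·-5 = -42
  a_4 = 3·-42 + 3·-9 = -153
  a_5 = 3·-153 + 3·-42 = -585
  a_6 = 3·-585 + 3·-153 = -2214

3,3 ; -2214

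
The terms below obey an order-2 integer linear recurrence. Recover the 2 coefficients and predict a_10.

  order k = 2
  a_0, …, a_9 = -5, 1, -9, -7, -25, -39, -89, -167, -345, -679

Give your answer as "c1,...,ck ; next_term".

1,2 ; -1369

  a_2 = 1·1 + 2·-5 = -9
  a_3 = 1·-9 + 2·1 = -7
  a_4 = 1·-7 + 2·-9 = -25
  a_5 = 1·-25 + 2·-7 = -39
  a_6 = 1·-39 + 2·-25 = -89
  a_7 = 1·-89 + 2·-39 = -167
  a_8 = 1·-167 + 2·-89 = -345
  a_9 = 1·-345 + 2·-167 = -679
  a_10 = 1·-679 + 2·-345 = -1369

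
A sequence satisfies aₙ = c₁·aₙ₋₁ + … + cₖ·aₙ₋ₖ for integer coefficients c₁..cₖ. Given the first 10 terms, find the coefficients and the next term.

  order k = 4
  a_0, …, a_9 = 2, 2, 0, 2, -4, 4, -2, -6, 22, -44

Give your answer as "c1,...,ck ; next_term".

-2,-1,1,-1 ; 62

  a_4 = -2·2 + -1·0 + 1·2 + -1·2 = -4
  a_5 = -2·-4 + -1·2 + 1·0 + -1·2 = 4
  a_6 = -2·4 + -1·-4 + 1·2 + -1·0 = -2
  a_7 = -2·-2 + -1·4 + 1·-4 + -1·2 = -6
  a_8 = -2·-6 + -1·-2 + 1·4 + -1·-4 = 22
  a_9 = -2·22 + -1·-6 + 1·-2 + -1·4 = -44
  a_10 = -2·-44 + -1·22 + 1·-6 + -1·-2 = 62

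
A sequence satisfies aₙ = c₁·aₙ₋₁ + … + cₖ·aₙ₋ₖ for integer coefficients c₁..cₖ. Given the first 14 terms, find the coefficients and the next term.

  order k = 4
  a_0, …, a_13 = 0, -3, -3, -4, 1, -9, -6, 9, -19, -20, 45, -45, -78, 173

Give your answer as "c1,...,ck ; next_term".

  a_4 = -1·-4 + -1·-3 + 2·-3 + 2·0 = 1
  a_5 = -1·1 + -1·-4 + 2·-3 + 2·-3 = -9
  a_6 = -1·-9 + -1·1 + 2·-4 + 2·-3 = -6
  a_7 = -1·-6 + -1·-9 + 2·1 + 2·-4 = 9
  a_8 = -1·9 + -1·-6 + 2·-9 + 2·1 = -19
  a_9 = -1·-19 + -1·9 + 2·-6 + 2·-9 = -20
  a_10 = -1·-20 + -1·-19 + 2·9 + 2·-6 = 45
  a_11 = -1·45 + -1·-20 + 2·-19 + 2·9 = -45
  a_12 = -1·-45 + -1·45 + 2·-20 + 2·-19 = -78
  a_13 = -1·-78 + -1·-45 + 2·45 + 2·-20 = 173
  a_14 = -1·173 + -1·-78 + 2·-45 + 2·45 = -95

-1,-1,2,2 ; -95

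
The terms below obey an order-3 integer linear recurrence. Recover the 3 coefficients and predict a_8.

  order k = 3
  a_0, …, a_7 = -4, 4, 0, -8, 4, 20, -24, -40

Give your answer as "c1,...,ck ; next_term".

-1,-3,-1 ; 92

  a_3 = -1·0 + -3·4 + -1·-4 = -8
  a_4 = -1·-8 + -3·0 + -1·4 = 4
  a_5 = -1·4 + -3·-8 + -1·0 = 20
  a_6 = -1·20 + -3·4 + -1·-8 = -24
  a_7 = -1·-24 + -3·20 + -1·4 = -40
  a_8 = -1·-40 + -3·-24 + -1·20 = 92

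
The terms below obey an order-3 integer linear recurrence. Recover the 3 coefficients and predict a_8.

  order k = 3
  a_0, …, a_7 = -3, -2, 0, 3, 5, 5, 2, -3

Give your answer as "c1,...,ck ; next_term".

  a_3 = 1·0 + 0·-2 + -1·-3 = 3
  a_4 = 1·3 + 0·0 + -1·-2 = 5
  a_5 = 1·5 + 0·3 + -1·0 = 5
  a_6 = 1·5 + 0·5 + -1·3 = 2
  a_7 = 1·2 + 0·5 + -1·5 = -3
  a_8 = 1·-3 + 0·2 + -1·5 = -8

1,0,-1 ; -8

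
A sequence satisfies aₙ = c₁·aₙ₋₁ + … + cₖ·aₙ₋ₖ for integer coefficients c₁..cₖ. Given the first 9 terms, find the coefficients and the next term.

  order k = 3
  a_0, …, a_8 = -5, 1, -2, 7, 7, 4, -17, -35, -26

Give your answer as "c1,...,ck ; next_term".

  a_3 = 1·-2 + -1·1 + -2·-5 = 7
  a_4 = 1·7 + -1·-2 + -2·1 = 7
  a_5 = 1·7 + -1·7 + -2·-2 = 4
  a_6 = 1·4 + -1·7 + -2·7 = -17
  a_7 = 1·-17 + -1·4 + -2·7 = -35
  a_8 = 1·-35 + -1·-17 + -2·4 = -26
  a_9 = 1·-26 + -1·-35 + -2·-17 = 43

1,-1,-2 ; 43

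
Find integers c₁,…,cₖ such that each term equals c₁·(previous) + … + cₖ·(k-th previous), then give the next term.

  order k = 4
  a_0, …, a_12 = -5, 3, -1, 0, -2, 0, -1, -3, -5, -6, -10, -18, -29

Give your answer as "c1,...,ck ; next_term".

  a_4 = 1·0 + 0·-1 + 1·3 + 1·-5 = -2
  a_5 = 1·-2 + 0·0 + 1·-1 + 1·3 = 0
  a_6 = 1·0 + 0·-2 + 1·0 + 1·-1 = -1
  a_7 = 1·-1 + 0·0 + 1·-2 + 1·0 = -3
  a_8 = 1·-3 + 0·-1 + 1·0 + 1·-2 = -5
  a_9 = 1·-5 + 0·-3 + 1·-1 + 1·0 = -6
  a_10 = 1·-6 + 0·-5 + 1·-3 + 1·-1 = -10
  a_11 = 1·-10 + 0·-6 + 1·-5 + 1·-3 = -18
  a_12 = 1·-18 + 0·-10 + 1·-6 + 1·-5 = -29
  a_13 = 1·-29 + 0·-18 + 1·-10 + 1·-6 = -45

1,0,1,1 ; -45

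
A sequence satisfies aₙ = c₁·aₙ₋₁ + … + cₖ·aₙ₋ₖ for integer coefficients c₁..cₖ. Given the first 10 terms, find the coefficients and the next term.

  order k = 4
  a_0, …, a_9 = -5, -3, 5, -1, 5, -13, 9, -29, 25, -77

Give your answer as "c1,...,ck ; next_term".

1,2,-2,2 ; 49

  a_4 = 1·-1 + 2·5 + -2·-3 + 2·-5 = 5
  a_5 = 1·5 + 2·-1 + -2·5 + 2·-3 = -13
  a_6 = 1·-13 + 2·5 + -2·-1 + 2·5 = 9
  a_7 = 1·9 + 2·-13 + -2·5 + 2·-1 = -29
  a_8 = 1·-29 + 2·9 + -2·-13 + 2·5 = 25
  a_9 = 1·25 + 2·-29 + -2·9 + 2·-13 = -77
  a_10 = 1·-77 + 2·25 + -2·-29 + 2·9 = 49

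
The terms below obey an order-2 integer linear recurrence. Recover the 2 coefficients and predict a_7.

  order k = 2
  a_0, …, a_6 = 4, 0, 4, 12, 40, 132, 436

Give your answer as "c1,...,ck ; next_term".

  a_2 = 3·0 + 1·4 = 4
  a_3 = 3·4 + 1·0 = 12
  a_4 = 3·12 + 1·4 = 40
  a_5 = 3·40 + 1·12 = 132
  a_6 = 3·132 + 1·40 = 436
  a_7 = 3·436 + 1·132 = 1440

3,1 ; 1440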